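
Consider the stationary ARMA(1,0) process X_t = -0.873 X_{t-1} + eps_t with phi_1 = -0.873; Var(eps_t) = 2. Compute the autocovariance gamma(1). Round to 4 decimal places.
\gamma(1) = -7.3401

Multiply the model equation by X_{t-k} and take expectations. With theta_0 = psi_0 = 1 and psi_j the MA(infinity) weights, this gives
  gamma(k) - sum_i phi_i gamma(k-i) = c_k,
  c_k = sigma^2 * sum_{j=k..q} theta_j psi_{j-k}   (c_k = 0 for k > q),
using gamma(-m) = gamma(m).
Pure AR (q = 0): c_0 = sigma^2 = 2, c_k = 0 for k >= 1.
Equations for k = 0 and k = 1 (AR order 1):
  gamma(0) = phi_1 gamma(1) + c_0
  gamma(1) = phi_1 gamma(0) + c_1
Substituting the second into the first: gamma(0) (1 - phi_1^2) = c_0 + phi_1 c_1, so
  gamma(0) = c_0 / (1 - phi_1^2) = 2 / (1 - (-0.873)^2) = 2 / 0.237871 = 8.407919.
  gamma(1) = phi_1 gamma(0) = (-0.873)(8.407919) = -7.340113.
Therefore gamma(1) = -7.3401 (to 4 decimal places).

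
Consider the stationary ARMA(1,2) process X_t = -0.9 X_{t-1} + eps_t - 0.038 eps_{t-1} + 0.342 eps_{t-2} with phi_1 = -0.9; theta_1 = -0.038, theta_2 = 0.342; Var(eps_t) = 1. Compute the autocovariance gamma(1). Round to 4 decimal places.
\gamma(1) = -8.7157

Multiply the model equation by X_{t-k} and take expectations. With theta_0 = psi_0 = 1 and psi_j the MA(infinity) weights, this gives
  gamma(k) - sum_i phi_i gamma(k-i) = c_k,
  c_k = sigma^2 * sum_{j=k..q} theta_j psi_{j-k}   (c_k = 0 for k > q),
using gamma(-m) = gamma(m).
psi-weights needed (psi_j = theta_j + sum_i phi_i psi_{j-i}):
  psi_1 = theta_1 + phi_1 = -0.038 + (-0.9) = -0.938
  psi_2 = theta_2 + phi_1 psi_1 = 0.342 + (-0.9)(-0.938) = 1.1862
Right-hand sides:
  c_0 = sigma^2 (1 + theta_1 psi_1 + theta_2 psi_2) = 1 * (1 + (-0.038)(-0.938) + (0.342)(1.1862)) = 1 * 1.441324 = 1.441324
  c_1 = sigma^2 (theta_1 + theta_2 psi_1) = 1 * (-0.038 + (0.342)(-0.938)) = -0.358796
  c_2 = sigma^2 theta_2 = 1 * (0.342) = 0.342
Equations for k = 0 and k = 1 (AR order 1):
  gamma(0) = phi_1 gamma(1) + c_0
  gamma(1) = phi_1 gamma(0) + c_1
Substituting the second into the first: gamma(0) (1 - phi_1^2) = c_0 + phi_1 c_1, so
  gamma(0) = (c_0 + phi_1 c_1) / (1 - phi_1^2) = (1.441324 + (-0.9)(-0.358796)) / (1 - (-0.9)^2) = 1.764241 / 0.19 = 9.285478.
  gamma(1) = phi_1 gamma(0) + c_1 = (-0.9)(9.285478) + (-0.358796) = -8.715726.
Therefore gamma(1) = -8.7157 (to 4 decimal places).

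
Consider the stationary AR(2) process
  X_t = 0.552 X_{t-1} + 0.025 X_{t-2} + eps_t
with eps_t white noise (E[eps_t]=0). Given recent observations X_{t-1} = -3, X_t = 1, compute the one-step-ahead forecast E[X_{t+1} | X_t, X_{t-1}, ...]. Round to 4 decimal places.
E[X_{t+1} \mid \mathcal F_t] = 0.4770

For an AR(p) model X_t = c + sum_i phi_i X_{t-i} + eps_t, the
one-step-ahead conditional mean is
  E[X_{t+1} | X_t, ...] = c + sum_i phi_i X_{t+1-i}.
Substitute known values:
  E[X_{t+1} | ...] = (0.552) * (1) + (0.025) * (-3)
                   = 0.4770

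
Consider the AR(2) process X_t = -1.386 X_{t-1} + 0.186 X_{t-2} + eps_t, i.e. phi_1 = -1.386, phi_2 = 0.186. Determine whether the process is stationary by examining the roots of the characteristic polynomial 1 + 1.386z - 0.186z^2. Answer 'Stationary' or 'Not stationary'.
\text{Not stationary}

The AR(p) characteristic polynomial is P(z) = 1 + 1.386z - 0.186z^2.
Stationarity requires all roots to lie outside the unit circle, i.e. |z| > 1 for every root.
Set 1 + (1.386) z + (-0.186) z^2 = 0, i.e. a z^2 + b z + c = 0 with a = -0.186, b = 1.386, c = 1.
Discriminant D = b^2 - 4ac = (1.386)^2 - 4*(-0.186)*1 = 1.920996 - (-0.744) = 2.664996.
D >= 0, so the roots are real: z = (-b +/- sqrt(D)) / (2a) = (-1.386 +/- 1.632482) / (-0.372).
  z_1 = (-1.386 + 1.632482) / (-0.372) = -0.6626,   |z_1| = 0.6626.
  z_2 = (-1.386 - 1.632482) / (-0.372) = 8.1142,   |z_2| = 8.1142.
Moduli of all roots: 0.6626, 8.1142.
All moduli strictly greater than 1? No.
Verdict: Not stationary.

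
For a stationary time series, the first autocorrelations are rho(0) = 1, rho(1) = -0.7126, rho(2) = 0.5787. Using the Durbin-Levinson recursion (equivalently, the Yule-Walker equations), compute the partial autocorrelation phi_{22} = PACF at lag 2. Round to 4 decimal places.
\phi_{22} = 0.1440

The PACF at lag k is phi_{kk}, the last component of the solution
to the Yule-Walker system G_k phi = r_k where
  (G_k)_{ij} = rho(|i - j|), (r_k)_i = rho(i), i,j = 1..k.
Equivalently, Durbin-Levinson gives phi_{kk} iteratively:
  phi_{11} = rho(1)
  phi_{kk} = [rho(k) - sum_{j=1..k-1} phi_{k-1,j} rho(k-j)]
            / [1 - sum_{j=1..k-1} phi_{k-1,j} rho(j)],
  phi_{k,j} = phi_{k-1,j} - phi_{kk} phi_{k-1,k-j},  j = 1..k-1.
Step k = 1:
  phi_11 = rho(1) = -0.7126.
Step k = 2:
  phi_22 = [rho(2) - phi_11 rho(1)] / [1 - phi_11 rho(1)] = [0.5787 - (-0.7126)(-0.7126)] / [1 - (-0.7126)(-0.7126)]
         = 0.07090124 / 0.49220124 = 0.144.
Therefore phi_{22} = 0.1440.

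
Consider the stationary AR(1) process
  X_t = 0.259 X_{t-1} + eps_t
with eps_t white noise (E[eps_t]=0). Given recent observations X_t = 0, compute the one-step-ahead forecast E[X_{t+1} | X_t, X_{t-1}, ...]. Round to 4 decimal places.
E[X_{t+1} \mid \mathcal F_t] = 0.0000

For an AR(p) model X_t = c + sum_i phi_i X_{t-i} + eps_t, the
one-step-ahead conditional mean is
  E[X_{t+1} | X_t, ...] = c + sum_i phi_i X_{t+1-i}.
Substitute known values:
  E[X_{t+1} | ...] = (0.259) * (0)
                   = 0.0000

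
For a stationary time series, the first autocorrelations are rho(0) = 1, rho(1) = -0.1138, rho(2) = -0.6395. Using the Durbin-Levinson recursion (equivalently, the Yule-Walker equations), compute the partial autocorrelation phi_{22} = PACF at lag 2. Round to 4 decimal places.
\phi_{22} = -0.6610

The PACF at lag k is phi_{kk}, the last component of the solution
to the Yule-Walker system G_k phi = r_k where
  (G_k)_{ij} = rho(|i - j|), (r_k)_i = rho(i), i,j = 1..k.
Equivalently, Durbin-Levinson gives phi_{kk} iteratively:
  phi_{11} = rho(1)
  phi_{kk} = [rho(k) - sum_{j=1..k-1} phi_{k-1,j} rho(k-j)]
            / [1 - sum_{j=1..k-1} phi_{k-1,j} rho(j)],
  phi_{k,j} = phi_{k-1,j} - phi_{kk} phi_{k-1,k-j},  j = 1..k-1.
Step k = 1:
  phi_11 = rho(1) = -0.1138.
Step k = 2:
  phi_22 = [rho(2) - phi_11 rho(1)] / [1 - phi_11 rho(1)] = [-0.6395 - (-0.1138)(-0.1138)] / [1 - (-0.1138)(-0.1138)]
         = -0.65245044 / 0.98704956 = -0.661.
Therefore phi_{22} = -0.6610.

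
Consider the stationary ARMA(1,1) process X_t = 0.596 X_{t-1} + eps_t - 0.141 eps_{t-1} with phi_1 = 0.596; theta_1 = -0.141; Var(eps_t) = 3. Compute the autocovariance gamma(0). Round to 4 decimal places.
\gamma(0) = 3.9632

Multiply the model equation by X_{t-k} and take expectations. With theta_0 = psi_0 = 1 and psi_j the MA(infinity) weights, this gives
  gamma(k) - sum_i phi_i gamma(k-i) = c_k,
  c_k = sigma^2 * sum_{j=k..q} theta_j psi_{j-k}   (c_k = 0 for k > q),
using gamma(-m) = gamma(m).
psi-weights needed (psi_j = theta_j + sum_i phi_i psi_{j-i}):
  psi_1 = theta_1 + phi_1 = -0.141 + (0.596) = 0.455
Right-hand sides:
  c_0 = sigma^2 (1 + theta_1 psi_1) = 3 * (1 + (-0.141)(0.455)) = 3 * 0.935845 = 2.807535
  c_1 = sigma^2 theta_1 = 3 * (-0.141) = -0.423
  c_2 = 0
Equations for k = 0 and k = 1 (AR order 1):
  gamma(0) = phi_1 gamma(1) + c_0
  gamma(1) = phi_1 gamma(0) + c_1
Substituting the second into the first: gamma(0) (1 - phi_1^2) = c_0 + phi_1 c_1, so
  gamma(0) = (c_0 + phi_1 c_1) / (1 - phi_1^2) = (2.807535 + (0.596)(-0.423)) / (1 - (0.596)^2) = 2.555427 / 0.644784 = 3.96323.
Therefore gamma(0) = 3.9632 (to 4 decimal places).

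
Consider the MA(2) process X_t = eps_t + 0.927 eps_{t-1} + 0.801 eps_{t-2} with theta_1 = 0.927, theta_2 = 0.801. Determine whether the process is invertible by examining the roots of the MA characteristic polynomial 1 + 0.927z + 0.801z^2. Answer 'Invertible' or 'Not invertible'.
\text{Invertible}

The MA(q) characteristic polynomial is P(z) = 1 + 0.927z + 0.801z^2.
Invertibility requires all roots to lie outside the unit circle, i.e. |z| > 1 for every root.
Set 1 + (0.927) z + (0.801) z^2 = 0, i.e. a z^2 + b z + c = 0 with a = 0.801, b = 0.927, c = 1.
Discriminant D = b^2 - 4ac = (0.927)^2 - 4*(0.801)*1 = 0.859329 - (3.204) = -2.344671.
D < 0, so the roots are the complex-conjugate pair z = (-b +/- i sqrt(-D)) / (2a) = -0.5787 +/- 0.9558i.
For a conjugate pair |z|^2 = z * conj(z) = (product of roots) = c/a = 1/(0.801) = 1.248439, so |z| = sqrt(1.248439) = 1.1173 for both roots.
Moduli of all roots: 1.1173, 1.1173.
All moduli strictly greater than 1? Yes.
Verdict: Invertible.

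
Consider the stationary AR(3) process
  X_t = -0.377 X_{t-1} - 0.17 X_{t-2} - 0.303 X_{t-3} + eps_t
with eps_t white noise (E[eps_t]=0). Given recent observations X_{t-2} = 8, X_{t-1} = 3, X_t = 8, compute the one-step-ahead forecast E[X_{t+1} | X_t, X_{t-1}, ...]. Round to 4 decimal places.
E[X_{t+1} \mid \mathcal F_t] = -5.9500

For an AR(p) model X_t = c + sum_i phi_i X_{t-i} + eps_t, the
one-step-ahead conditional mean is
  E[X_{t+1} | X_t, ...] = c + sum_i phi_i X_{t+1-i}.
Substitute known values:
  E[X_{t+1} | ...] = (-0.377) * (8) + (-0.17) * (3) + (-0.303) * (8)
                   = -5.9500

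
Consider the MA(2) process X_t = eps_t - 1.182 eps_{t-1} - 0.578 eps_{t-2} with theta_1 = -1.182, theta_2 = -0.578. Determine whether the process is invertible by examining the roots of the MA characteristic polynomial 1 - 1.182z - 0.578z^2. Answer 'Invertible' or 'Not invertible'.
\text{Not invertible}

The MA(q) characteristic polynomial is P(z) = 1 - 1.182z - 0.578z^2.
Invertibility requires all roots to lie outside the unit circle, i.e. |z| > 1 for every root.
Set 1 + (-1.182) z + (-0.578) z^2 = 0, i.e. a z^2 + b z + c = 0 with a = -0.578, b = -1.182, c = 1.
Discriminant D = b^2 - 4ac = (-1.182)^2 - 4*(-0.578)*1 = 1.397124 - (-2.312) = 3.709124.
D >= 0, so the roots are real: z = (-b +/- sqrt(D)) / (2a) = (1.182 +/- 1.925909) / (-1.156).
  z_1 = (1.182 + 1.925909) / (-1.156) = -2.6885,   |z_1| = 2.6885.
  z_2 = (1.182 - 1.925909) / (-1.156) = 0.6435,   |z_2| = 0.6435.
Moduli of all roots: 2.6885, 0.6435.
All moduli strictly greater than 1? No.
Verdict: Not invertible.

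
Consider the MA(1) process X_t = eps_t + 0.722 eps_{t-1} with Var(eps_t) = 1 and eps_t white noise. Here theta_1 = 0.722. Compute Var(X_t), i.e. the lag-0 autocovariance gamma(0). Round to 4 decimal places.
\gamma(0) = 1.5213

For an MA(q) process X_t = eps_t + sum_i theta_i eps_{t-i} with
Var(eps_t) = sigma^2, the variance is
  gamma(0) = sigma^2 * (1 + sum_i theta_i^2).
  sum_i theta_i^2 = (0.722)^2 = 0.521284.
  gamma(0) = 1 * (1 + 0.521284) = 1 * 1.521284 = 1.521284, which rounds to 1.5213.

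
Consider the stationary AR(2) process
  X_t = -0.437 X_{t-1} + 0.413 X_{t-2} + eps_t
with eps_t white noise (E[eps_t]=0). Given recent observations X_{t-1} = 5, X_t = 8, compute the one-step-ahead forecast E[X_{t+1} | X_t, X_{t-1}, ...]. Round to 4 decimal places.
E[X_{t+1} \mid \mathcal F_t] = -1.4310

For an AR(p) model X_t = c + sum_i phi_i X_{t-i} + eps_t, the
one-step-ahead conditional mean is
  E[X_{t+1} | X_t, ...] = c + sum_i phi_i X_{t+1-i}.
Substitute known values:
  E[X_{t+1} | ...] = (-0.437) * (8) + (0.413) * (5)
                   = -1.4310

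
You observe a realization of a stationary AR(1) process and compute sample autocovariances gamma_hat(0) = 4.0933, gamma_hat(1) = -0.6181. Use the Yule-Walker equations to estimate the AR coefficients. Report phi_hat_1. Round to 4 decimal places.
\hat\phi_{1} = -0.1510

The Yule-Walker equations for an AR(p) process read, in matrix form,
  Gamma_p phi = r_p,   with   (Gamma_p)_{ij} = gamma(|i - j|),
                       (r_p)_i = gamma(i),   i,j = 1..p.
Substitute the sample gammas (Toeplitz matrix and right-hand side of size 1):
  Gamma_p = [[4.0933]]
  r_p     = [-0.6181]
With p = 1 this is the single equation gamma(0) phi_1 = gamma(1):
  phi_hat_1 = gamma(1) / gamma(0) = -0.6181 / 4.0933 = -0.1510.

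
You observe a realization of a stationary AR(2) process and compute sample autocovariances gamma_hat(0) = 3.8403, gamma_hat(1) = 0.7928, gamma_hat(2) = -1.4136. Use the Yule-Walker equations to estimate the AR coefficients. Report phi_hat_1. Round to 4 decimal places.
\hat\phi_{1} = 0.2950

The Yule-Walker equations for an AR(p) process read, in matrix form,
  Gamma_p phi = r_p,   with   (Gamma_p)_{ij} = gamma(|i - j|),
                       (r_p)_i = gamma(i),   i,j = 1..p.
Substitute the sample gammas (Toeplitz matrix and right-hand side of size 2):
  Gamma_p = [[3.8403, 0.7928], [0.7928, 3.8403]]
  r_p     = [0.7928, -1.4136]
Written out:
  3.8403 phi_1 + 0.7928 phi_2 = 0.7928
  0.7928 phi_1 + 3.8403 phi_2 = -1.4136
Solve by Cramer's rule:
  det = gamma(0)^2 - gamma(1)^2 = (3.8403)^2 - (0.7928)^2 = 14.74790409 - 0.62853184 = 14.11937225
  phi_hat_1 = [gamma(1) gamma(0) - gamma(1) gamma(2)] / det = [(0.7928)(3.8403) - (0.7928)(-1.4136)] / 14.11937225 = 4.16529192 / 14.11937225 = 0.295
  phi_hat_2 = [gamma(0) gamma(2) - gamma(1)^2] / det = [(3.8403)(-1.4136) - (0.7928)^2] / 14.11937225 = -6.05717992 / 14.11937225 = -0.429
So phi_hat = [0.2950, -0.4290].
Therefore phi_hat_1 = 0.2950.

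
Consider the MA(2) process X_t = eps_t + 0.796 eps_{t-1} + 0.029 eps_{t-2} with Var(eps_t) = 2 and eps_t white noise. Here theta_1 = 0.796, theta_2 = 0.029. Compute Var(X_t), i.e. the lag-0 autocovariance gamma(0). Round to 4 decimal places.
\gamma(0) = 3.2689

For an MA(q) process X_t = eps_t + sum_i theta_i eps_{t-i} with
Var(eps_t) = sigma^2, the variance is
  gamma(0) = sigma^2 * (1 + sum_i theta_i^2).
  sum_i theta_i^2 = (0.796)^2 + (0.029)^2 = 0.633616 + 0.000841 = 0.634457.
  gamma(0) = 2 * (1 + 0.634457) = 2 * 1.634457 = 3.268914, which rounds to 3.2689.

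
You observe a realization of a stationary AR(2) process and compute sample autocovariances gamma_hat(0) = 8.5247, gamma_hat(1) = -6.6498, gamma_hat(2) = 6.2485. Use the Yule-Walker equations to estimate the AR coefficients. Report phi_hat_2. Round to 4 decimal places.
\hat\phi_{2} = 0.3180

The Yule-Walker equations for an AR(p) process read, in matrix form,
  Gamma_p phi = r_p,   with   (Gamma_p)_{ij} = gamma(|i - j|),
                       (r_p)_i = gamma(i),   i,j = 1..p.
Substitute the sample gammas (Toeplitz matrix and right-hand side of size 2):
  Gamma_p = [[8.5247, -6.6498], [-6.6498, 8.5247]]
  r_p     = [-6.6498, 6.2485]
Written out:
  8.5247 phi_1 - 6.6498 phi_2 = -6.6498
  -6.6498 phi_1 + 8.5247 phi_2 = 6.2485
Solve by Cramer's rule:
  det = gamma(0)^2 - gamma(1)^2 = (8.5247)^2 - (-6.6498)^2 = 72.67051009 - 44.21984004 = 28.45067005
  phi_hat_1 = [gamma(1) gamma(0) - gamma(1) gamma(2)] / det = [(-6.6498)(8.5247) - (-6.6498)(6.2485)] / 28.45067005 = -15.13627476 / 28.45067005 = -0.532
  phi_hat_2 = [gamma(0) gamma(2) - gamma(1)^2] / det = [(8.5247)(6.2485) - (-6.6498)^2] / 28.45067005 = 9.04674791 / 28.45067005 = 0.318
So phi_hat = [-0.5320, 0.3180].
Therefore phi_hat_2 = 0.3180.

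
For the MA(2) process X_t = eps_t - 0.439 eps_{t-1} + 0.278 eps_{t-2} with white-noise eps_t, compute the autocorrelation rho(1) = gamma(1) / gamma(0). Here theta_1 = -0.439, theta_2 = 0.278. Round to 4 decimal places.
\rho(1) = -0.4418

For an MA(q) process with theta_0 = 1, the autocovariance is
  gamma(k) = sigma^2 * sum_{i=0..q-k} theta_i * theta_{i+k},
and rho(k) = gamma(k) / gamma(0). Sigma^2 cancels.
  numerator   = (1)*(-0.439) + (-0.439)*(0.278) = -0.561042.
  denominator = (1)^2 + (-0.439)^2 + (0.278)^2 = 1.270005.
  rho(1) = -0.561042 / 1.270005 = -0.4418.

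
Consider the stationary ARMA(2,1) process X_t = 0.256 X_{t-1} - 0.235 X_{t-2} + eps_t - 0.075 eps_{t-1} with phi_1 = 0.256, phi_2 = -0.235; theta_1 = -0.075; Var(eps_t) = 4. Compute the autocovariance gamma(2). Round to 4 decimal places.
\gamma(2) = -0.8465

Multiply the model equation by X_{t-k} and take expectations. With theta_0 = psi_0 = 1 and psi_j the MA(infinity) weights, this gives
  gamma(k) - sum_i phi_i gamma(k-i) = c_k,
  c_k = sigma^2 * sum_{j=k..q} theta_j psi_{j-k}   (c_k = 0 for k > q),
using gamma(-m) = gamma(m).
psi-weights needed (psi_j = theta_j + sum_i phi_i psi_{j-i}):
  psi_1 = theta_1 + phi_1 = -0.075 + (0.256) = 0.181
Right-hand sides:
  c_0 = sigma^2 (1 + theta_1 psi_1) = 4 * (1 + (-0.075)(0.181)) = 4 * 0.986425 = 3.9457
  c_1 = sigma^2 theta_1 = 4 * (-0.075) = -0.3
  c_2 = 0
Equations for k = 0, 1, 2 (AR order 2, c_2 = 0):
  (E0) gamma(0) = phi_1 gamma(1) + phi_2 gamma(2) + c_0
  (E1) gamma(1) = phi_1 gamma(0) + phi_2 gamma(1) + c_1
  (E2) gamma(2) = phi_1 gamma(1) + phi_2 gamma(0)
From (E1): gamma(1) = A gamma(0) + B with
  A = phi_1 / (1 - phi_2) = 0.256 / 1.235 = 0.207287,   B = c_1 / (1 - phi_2) = -0.3 / 1.235 = -0.242915.
Insert (E2) into (E0): gamma(0) (1 - phi_2^2) = phi_1 (1 + phi_2) gamma(1) + c_0.
  phi_1 (1 + phi_2) = (0.256)(0.765) = 0.19584,   1 - phi_2^2 = 0.944775.
Replace gamma(1) by A gamma(0) + B and collect gamma(0):
  gamma(0) [0.944775 - (0.19584)(0.207287)] = (0.19584)(-0.242915) + 3.9457
  gamma(0) * 0.90418 = 3.898128
  gamma(0) = 3.898128 / 0.90418 = 4.31123.
  gamma(1) = A gamma(0) + B = (0.207287)(4.31123) + (-0.242915) = 0.650749.
  gamma(2) = phi_1 gamma(1) + phi_2 gamma(0) = (0.256)(0.650749) + (-0.235)(4.31123) = -0.846547.
Therefore gamma(2) = -0.8465 (to 4 decimal places).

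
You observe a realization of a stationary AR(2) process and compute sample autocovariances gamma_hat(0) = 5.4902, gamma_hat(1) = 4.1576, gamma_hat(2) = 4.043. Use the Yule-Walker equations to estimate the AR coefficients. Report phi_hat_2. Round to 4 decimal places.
\hat\phi_{2} = 0.3820

The Yule-Walker equations for an AR(p) process read, in matrix form,
  Gamma_p phi = r_p,   with   (Gamma_p)_{ij} = gamma(|i - j|),
                       (r_p)_i = gamma(i),   i,j = 1..p.
Substitute the sample gammas (Toeplitz matrix and right-hand side of size 2):
  Gamma_p = [[5.4902, 4.1576], [4.1576, 5.4902]]
  r_p     = [4.1576, 4.043]
Written out:
  5.4902 phi_1 + 4.1576 phi_2 = 4.1576
  4.1576 phi_1 + 5.4902 phi_2 = 4.043
Solve by Cramer's rule:
  det = gamma(0)^2 - gamma(1)^2 = (5.4902)^2 - (4.1576)^2 = 30.14229604 - 17.28563776 = 12.85665828
  phi_hat_1 = [gamma(1) gamma(0) - gamma(1) gamma(2)] / det = [(4.1576)(5.4902) - (4.1576)(4.043)] / 12.85665828 = 6.01687872 / 12.85665828 = 0.468
  phi_hat_2 = [gamma(0) gamma(2) - gamma(1)^2] / det = [(5.4902)(4.043) - (4.1576)^2] / 12.85665828 = 4.91124084 / 12.85665828 = 0.382
So phi_hat = [0.4680, 0.3820].
Therefore phi_hat_2 = 0.3820.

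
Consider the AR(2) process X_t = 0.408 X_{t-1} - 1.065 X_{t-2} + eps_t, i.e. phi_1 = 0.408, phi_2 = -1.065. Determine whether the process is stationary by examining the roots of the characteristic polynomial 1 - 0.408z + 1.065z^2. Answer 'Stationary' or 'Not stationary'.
\text{Not stationary}

The AR(p) characteristic polynomial is P(z) = 1 - 0.408z + 1.065z^2.
Stationarity requires all roots to lie outside the unit circle, i.e. |z| > 1 for every root.
Set 1 + (-0.408) z + (1.065) z^2 = 0, i.e. a z^2 + b z + c = 0 with a = 1.065, b = -0.408, c = 1.
Discriminant D = b^2 - 4ac = (-0.408)^2 - 4*(1.065)*1 = 0.166464 - (4.26) = -4.093536.
D < 0, so the roots are the complex-conjugate pair z = (-b +/- i sqrt(-D)) / (2a) = 0.1915 +/- 0.9499i.
For a conjugate pair |z|^2 = z * conj(z) = (product of roots) = c/a = 1/(1.065) = 0.938967, so |z| = sqrt(0.938967) = 0.969 for both roots.
Moduli of all roots: 0.9690, 0.9690.
All moduli strictly greater than 1? No.
Verdict: Not stationary.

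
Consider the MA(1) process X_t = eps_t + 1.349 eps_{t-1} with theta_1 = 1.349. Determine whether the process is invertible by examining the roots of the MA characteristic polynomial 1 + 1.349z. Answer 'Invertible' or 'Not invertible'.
\text{Not invertible}

The MA(q) characteristic polynomial is P(z) = 1 + 1.349z.
Invertibility requires all roots to lie outside the unit circle, i.e. |z| > 1 for every root.
This is linear in z: 1 + (1.349) z = 0  =>  z = -1/(1.349) = -0.74129,  |z| = 0.74129.
Moduli of all roots: 0.7413.
All moduli strictly greater than 1? No.
Verdict: Not invertible.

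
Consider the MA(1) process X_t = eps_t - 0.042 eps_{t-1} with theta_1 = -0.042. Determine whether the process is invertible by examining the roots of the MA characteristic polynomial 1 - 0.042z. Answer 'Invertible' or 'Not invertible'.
\text{Invertible}

The MA(q) characteristic polynomial is P(z) = 1 - 0.042z.
Invertibility requires all roots to lie outside the unit circle, i.e. |z| > 1 for every root.
This is linear in z: 1 + (-0.042) z = 0  =>  z = -1/(-0.042) = 23.809524,  |z| = 23.809524.
Moduli of all roots: 23.8095.
All moduli strictly greater than 1? Yes.
Verdict: Invertible.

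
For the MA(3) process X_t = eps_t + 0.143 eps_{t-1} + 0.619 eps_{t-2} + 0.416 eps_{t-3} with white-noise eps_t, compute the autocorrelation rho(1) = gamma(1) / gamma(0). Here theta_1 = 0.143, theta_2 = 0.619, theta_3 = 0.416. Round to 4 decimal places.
\rho(1) = 0.3102

For an MA(q) process with theta_0 = 1, the autocovariance is
  gamma(k) = sigma^2 * sum_{i=0..q-k} theta_i * theta_{i+k},
and rho(k) = gamma(k) / gamma(0). Sigma^2 cancels.
  numerator   = (1)*(0.143) + (0.143)*(0.619) + (0.619)*(0.416) = 0.489021.
  denominator = (1)^2 + (0.143)^2 + (0.619)^2 + (0.416)^2 = 1.576666.
  rho(1) = 0.489021 / 1.576666 = 0.3102.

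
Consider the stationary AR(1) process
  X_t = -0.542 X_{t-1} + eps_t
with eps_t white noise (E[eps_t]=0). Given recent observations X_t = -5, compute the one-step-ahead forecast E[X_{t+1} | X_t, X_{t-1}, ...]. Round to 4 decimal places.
E[X_{t+1} \mid \mathcal F_t] = 2.7100

For an AR(p) model X_t = c + sum_i phi_i X_{t-i} + eps_t, the
one-step-ahead conditional mean is
  E[X_{t+1} | X_t, ...] = c + sum_i phi_i X_{t+1-i}.
Substitute known values:
  E[X_{t+1} | ...] = (-0.542) * (-5)
                   = 2.7100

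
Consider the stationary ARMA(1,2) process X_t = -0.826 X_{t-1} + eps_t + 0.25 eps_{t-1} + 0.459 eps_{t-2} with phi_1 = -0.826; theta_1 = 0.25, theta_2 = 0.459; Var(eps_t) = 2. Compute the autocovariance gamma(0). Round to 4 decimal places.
\gamma(0) = 8.1640

Multiply the model equation by X_{t-k} and take expectations. With theta_0 = psi_0 = 1 and psi_j the MA(infinity) weights, this gives
  gamma(k) - sum_i phi_i gamma(k-i) = c_k,
  c_k = sigma^2 * sum_{j=k..q} theta_j psi_{j-k}   (c_k = 0 for k > q),
using gamma(-m) = gamma(m).
psi-weights needed (psi_j = theta_j + sum_i phi_i psi_{j-i}):
  psi_1 = theta_1 + phi_1 = 0.25 + (-0.826) = -0.576
  psi_2 = theta_2 + phi_1 psi_1 = 0.459 + (-0.826)(-0.576) = 0.934776
Right-hand sides:
  c_0 = sigma^2 (1 + theta_1 psi_1 + theta_2 psi_2) = 2 * (1 + (0.25)(-0.576) + (0.459)(0.934776)) = 2 * 1.285062 = 2.570124
  c_1 = sigma^2 (theta_1 + theta_2 psi_1) = 2 * (0.25 + (0.459)(-0.576)) = -0.028768
  c_2 = sigma^2 theta_2 = 2 * (0.459) = 0.918
Equations for k = 0 and k = 1 (AR order 1):
  gamma(0) = phi_1 gamma(1) + c_0
  gamma(1) = phi_1 gamma(0) + c_1
Substituting the second into the first: gamma(0) (1 - phi_1^2) = c_0 + phi_1 c_1, so
  gamma(0) = (c_0 + phi_1 c_1) / (1 - phi_1^2) = (2.570124 + (-0.826)(-0.028768)) / (1 - (-0.826)^2) = 2.593887 / 0.317724 = 8.163962.
Therefore gamma(0) = 8.1640 (to 4 decimal places).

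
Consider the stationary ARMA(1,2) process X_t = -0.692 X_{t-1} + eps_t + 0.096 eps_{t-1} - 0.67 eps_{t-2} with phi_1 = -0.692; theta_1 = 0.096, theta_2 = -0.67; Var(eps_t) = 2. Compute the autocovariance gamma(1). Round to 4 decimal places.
\gamma(1) = -1.0612

Multiply the model equation by X_{t-k} and take expectations. With theta_0 = psi_0 = 1 and psi_j the MA(infinity) weights, this gives
  gamma(k) - sum_i phi_i gamma(k-i) = c_k,
  c_k = sigma^2 * sum_{j=k..q} theta_j psi_{j-k}   (c_k = 0 for k > q),
using gamma(-m) = gamma(m).
psi-weights needed (psi_j = theta_j + sum_i phi_i psi_{j-i}):
  psi_1 = theta_1 + phi_1 = 0.096 + (-0.692) = -0.596
  psi_2 = theta_2 + phi_1 psi_1 = -0.67 + (-0.692)(-0.596) = -0.257568
Right-hand sides:
  c_0 = sigma^2 (1 + theta_1 psi_1 + theta_2 psi_2) = 2 * (1 + (0.096)(-0.596) + (-0.67)(-0.257568)) = 2 * 1.115355 = 2.230709
  c_1 = sigma^2 (theta_1 + theta_2 psi_1) = 2 * (0.096 + (-0.67)(-0.596)) = 0.99064
  c_2 = sigma^2 theta_2 = 2 * (-0.67) = -1.34
Equations for k = 0 and k = 1 (AR order 1):
  gamma(0) = phi_1 gamma(1) + c_0
  gamma(1) = phi_1 gamma(0) + c_1
Substituting the second into the first: gamma(0) (1 - phi_1^2) = c_0 + phi_1 c_1, so
  gamma(0) = (c_0 + phi_1 c_1) / (1 - phi_1^2) = (2.230709 + (-0.692)(0.99064)) / (1 - (-0.692)^2) = 1.545186 / 0.521136 = 2.965035.
  gamma(1) = phi_1 gamma(0) + c_1 = (-0.692)(2.965035) + (0.99064) = -1.061164.
Therefore gamma(1) = -1.0612 (to 4 decimal places).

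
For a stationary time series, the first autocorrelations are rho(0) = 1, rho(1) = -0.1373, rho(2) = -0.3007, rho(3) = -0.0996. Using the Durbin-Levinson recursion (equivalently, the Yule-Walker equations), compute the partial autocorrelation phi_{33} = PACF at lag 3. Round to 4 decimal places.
\phi_{33} = -0.2269

The PACF at lag k is phi_{kk}, the last component of the solution
to the Yule-Walker system G_k phi = r_k where
  (G_k)_{ij} = rho(|i - j|), (r_k)_i = rho(i), i,j = 1..k.
Equivalently, Durbin-Levinson gives phi_{kk} iteratively:
  phi_{11} = rho(1)
  phi_{kk} = [rho(k) - sum_{j=1..k-1} phi_{k-1,j} rho(k-j)]
            / [1 - sum_{j=1..k-1} phi_{k-1,j} rho(j)],
  phi_{k,j} = phi_{k-1,j} - phi_{kk} phi_{k-1,k-j},  j = 1..k-1.
Step k = 1:
  phi_11 = rho(1) = -0.1373.
Step k = 2:
  phi_22 = [rho(2) - phi_11 rho(1)] / [1 - phi_11 rho(1)] = [-0.3007 - (-0.1373)(-0.1373)] / [1 - (-0.1373)(-0.1373)]
         = -0.31955129 / 0.98114871 = -0.325691.
  Update: phi_21 = phi_11 - phi_22 phi_11 = -0.1373 - (-0.325691)(-0.1373) = -0.182017.
Step k = 3:
  phi_33 = [rho(3) - phi_21 rho(2) - phi_22 rho(1)] / [1 - phi_21 rho(1) - phi_22 rho(2)]
    numerator   = -0.0996 - (-0.182017)(-0.3007) - (-0.325691)(-0.1373) = -0.19905
    denominator = 1 - (-0.182017)(-0.1373) - (-0.325691)(-0.3007) = 0.87707374
  phi_33 = -0.19905 / 0.87707374 = -0.2269.
Therefore phi_{33} = -0.2269.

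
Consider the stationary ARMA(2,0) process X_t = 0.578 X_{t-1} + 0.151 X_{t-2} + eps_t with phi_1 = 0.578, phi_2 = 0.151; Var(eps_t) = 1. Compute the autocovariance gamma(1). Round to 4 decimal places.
\gamma(1) = 1.2986

Multiply the model equation by X_{t-k} and take expectations. With theta_0 = psi_0 = 1 and psi_j the MA(infinity) weights, this gives
  gamma(k) - sum_i phi_i gamma(k-i) = c_k,
  c_k = sigma^2 * sum_{j=k..q} theta_j psi_{j-k}   (c_k = 0 for k > q),
using gamma(-m) = gamma(m).
Pure AR (q = 0): c_0 = sigma^2 = 1, c_k = 0 for k >= 1.
Equations for k = 0, 1, 2 (AR order 2, c_2 = 0):
  (E0) gamma(0) = phi_1 gamma(1) + phi_2 gamma(2) + c_0
  (E1) gamma(1) = phi_1 gamma(0) + phi_2 gamma(1) + c_1
  (E2) gamma(2) = phi_1 gamma(1) + phi_2 gamma(0)
From (E1): gamma(1) = A gamma(0) + B with
  A = phi_1 / (1 - phi_2) = 0.578 / 0.849 = 0.680801,   B = c_1 / (1 - phi_2) = 0 / 0.849 = 0.
Insert (E2) into (E0): gamma(0) (1 - phi_2^2) = phi_1 (1 + phi_2) gamma(1) + c_0.
  phi_1 (1 + phi_2) = (0.578)(1.151) = 0.665278,   1 - phi_2^2 = 0.977199.
Replace gamma(1) by A gamma(0) + B and collect gamma(0):
  gamma(0) [0.977199 - (0.665278)(0.680801)] = c_0 = 1
  gamma(0) * 0.524277 = 1
  gamma(0) = 1 / 0.524277 = 1.907388.
  gamma(1) = A gamma(0) = (0.680801)(1.907388) = 1.298552.
Therefore gamma(1) = 1.2986 (to 4 decimal places).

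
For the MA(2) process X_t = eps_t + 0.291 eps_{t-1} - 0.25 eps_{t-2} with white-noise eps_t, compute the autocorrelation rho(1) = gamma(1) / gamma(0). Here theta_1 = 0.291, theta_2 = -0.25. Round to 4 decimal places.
\rho(1) = 0.1902

For an MA(q) process with theta_0 = 1, the autocovariance is
  gamma(k) = sigma^2 * sum_{i=0..q-k} theta_i * theta_{i+k},
and rho(k) = gamma(k) / gamma(0). Sigma^2 cancels.
  numerator   = (1)*(0.291) + (0.291)*(-0.25) = 0.21825.
  denominator = (1)^2 + (0.291)^2 + (-0.25)^2 = 1.147181.
  rho(1) = 0.21825 / 1.147181 = 0.1902.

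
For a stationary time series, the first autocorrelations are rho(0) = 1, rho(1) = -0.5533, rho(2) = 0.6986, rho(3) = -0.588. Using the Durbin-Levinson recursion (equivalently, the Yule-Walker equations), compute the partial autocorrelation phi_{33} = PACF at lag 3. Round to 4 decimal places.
\phi_{33} = -0.2270

The PACF at lag k is phi_{kk}, the last component of the solution
to the Yule-Walker system G_k phi = r_k where
  (G_k)_{ij} = rho(|i - j|), (r_k)_i = rho(i), i,j = 1..k.
Equivalently, Durbin-Levinson gives phi_{kk} iteratively:
  phi_{11} = rho(1)
  phi_{kk} = [rho(k) - sum_{j=1..k-1} phi_{k-1,j} rho(k-j)]
            / [1 - sum_{j=1..k-1} phi_{k-1,j} rho(j)],
  phi_{k,j} = phi_{k-1,j} - phi_{kk} phi_{k-1,k-j},  j = 1..k-1.
Step k = 1:
  phi_11 = rho(1) = -0.5533.
Step k = 2:
  phi_22 = [rho(2) - phi_11 rho(1)] / [1 - phi_11 rho(1)] = [0.6986 - (-0.5533)(-0.5533)] / [1 - (-0.5533)(-0.5533)]
         = 0.39245911 / 0.69385911 = 0.565618.
  Update: phi_21 = phi_11 - phi_22 phi_11 = -0.5533 - (0.565618)(-0.5533) = -0.240344.
Step k = 3:
  phi_33 = [rho(3) - phi_21 rho(2) - phi_22 rho(1)] / [1 - phi_21 rho(1) - phi_22 rho(2)]
    numerator   = -0.588 - (-0.240344)(0.6986) - (0.565618)(-0.5533) = -0.10713957
    denominator = 1 - (-0.240344)(-0.5533) - (0.565618)(0.6986) = 0.47187723
  phi_33 = -0.10713957 / 0.47187723 = -0.227.
Therefore phi_{33} = -0.2270.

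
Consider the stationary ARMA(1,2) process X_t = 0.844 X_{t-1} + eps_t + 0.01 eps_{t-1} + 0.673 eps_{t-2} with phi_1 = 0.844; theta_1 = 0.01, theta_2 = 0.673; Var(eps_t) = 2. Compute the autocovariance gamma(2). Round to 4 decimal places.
\gamma(2) = 14.4176

Multiply the model equation by X_{t-k} and take expectations. With theta_0 = psi_0 = 1 and psi_j the MA(infinity) weights, this gives
  gamma(k) - sum_i phi_i gamma(k-i) = c_k,
  c_k = sigma^2 * sum_{j=k..q} theta_j psi_{j-k}   (c_k = 0 for k > q),
using gamma(-m) = gamma(m).
psi-weights needed (psi_j = theta_j + sum_i phi_i psi_{j-i}):
  psi_1 = theta_1 + phi_1 = 0.01 + (0.844) = 0.854
  psi_2 = theta_2 + phi_1 psi_1 = 0.673 + (0.844)(0.854) = 1.393776
Right-hand sides:
  c_0 = sigma^2 (1 + theta_1 psi_1 + theta_2 psi_2) = 2 * (1 + (0.01)(0.854) + (0.673)(1.393776)) = 2 * 1.946551 = 3.893102
  c_1 = sigma^2 (theta_1 + theta_2 psi_1) = 2 * (0.01 + (0.673)(0.854)) = 1.169484
  c_2 = sigma^2 theta_2 = 2 * (0.673) = 1.346
Equations for k = 0 and k = 1 (AR order 1):
  gamma(0) = phi_1 gamma(1) + c_0
  gamma(1) = phi_1 gamma(0) + c_1
Substituting the second into the first: gamma(0) (1 - phi_1^2) = c_0 + phi_1 c_1, so
  gamma(0) = (c_0 + phi_1 c_1) / (1 - phi_1^2) = (3.893102 + (0.844)(1.169484)) / (1 - (0.844)^2) = 4.880147 / 0.287664 = 16.964747.
  gamma(1) = phi_1 gamma(0) + c_1 = (0.844)(16.964747) + (1.169484) = 15.487731.
For k = 2: gamma(2) = phi_1 gamma(1) + c_2
  = (0.844)(15.487731) + (1.346) = 14.417645.
Therefore gamma(2) = 14.4176 (to 4 decimal places).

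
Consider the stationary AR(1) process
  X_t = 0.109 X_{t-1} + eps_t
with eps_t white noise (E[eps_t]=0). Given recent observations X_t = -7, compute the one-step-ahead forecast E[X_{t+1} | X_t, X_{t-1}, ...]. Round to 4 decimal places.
E[X_{t+1} \mid \mathcal F_t] = -0.7630

For an AR(p) model X_t = c + sum_i phi_i X_{t-i} + eps_t, the
one-step-ahead conditional mean is
  E[X_{t+1} | X_t, ...] = c + sum_i phi_i X_{t+1-i}.
Substitute known values:
  E[X_{t+1} | ...] = (0.109) * (-7)
                   = -0.7630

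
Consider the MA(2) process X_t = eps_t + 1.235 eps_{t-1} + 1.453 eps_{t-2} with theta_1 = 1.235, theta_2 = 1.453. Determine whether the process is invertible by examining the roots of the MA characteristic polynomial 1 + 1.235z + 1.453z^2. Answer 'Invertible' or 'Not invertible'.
\text{Not invertible}

The MA(q) characteristic polynomial is P(z) = 1 + 1.235z + 1.453z^2.
Invertibility requires all roots to lie outside the unit circle, i.e. |z| > 1 for every root.
Set 1 + (1.235) z + (1.453) z^2 = 0, i.e. a z^2 + b z + c = 0 with a = 1.453, b = 1.235, c = 1.
Discriminant D = b^2 - 4ac = (1.235)^2 - 4*(1.453)*1 = 1.525225 - (5.812) = -4.286775.
D < 0, so the roots are the complex-conjugate pair z = (-b +/- i sqrt(-D)) / (2a) = -0.425 +/- 0.7125i.
For a conjugate pair |z|^2 = z * conj(z) = (product of roots) = c/a = 1/(1.453) = 0.688231, so |z| = sqrt(0.688231) = 0.8296 for both roots.
Moduli of all roots: 0.8296, 0.8296.
All moduli strictly greater than 1? No.
Verdict: Not invertible.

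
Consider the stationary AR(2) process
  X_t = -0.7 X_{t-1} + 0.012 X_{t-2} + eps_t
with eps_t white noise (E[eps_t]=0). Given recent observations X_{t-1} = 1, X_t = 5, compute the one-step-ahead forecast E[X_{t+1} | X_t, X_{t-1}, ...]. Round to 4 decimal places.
E[X_{t+1} \mid \mathcal F_t] = -3.4880

For an AR(p) model X_t = c + sum_i phi_i X_{t-i} + eps_t, the
one-step-ahead conditional mean is
  E[X_{t+1} | X_t, ...] = c + sum_i phi_i X_{t+1-i}.
Substitute known values:
  E[X_{t+1} | ...] = (-0.7) * (5) + (0.012) * (1)
                   = -3.4880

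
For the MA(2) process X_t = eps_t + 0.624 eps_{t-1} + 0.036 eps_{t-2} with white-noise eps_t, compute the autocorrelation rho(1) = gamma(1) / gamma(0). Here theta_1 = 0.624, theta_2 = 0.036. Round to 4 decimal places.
\rho(1) = 0.4649

For an MA(q) process with theta_0 = 1, the autocovariance is
  gamma(k) = sigma^2 * sum_{i=0..q-k} theta_i * theta_{i+k},
and rho(k) = gamma(k) / gamma(0). Sigma^2 cancels.
  numerator   = (1)*(0.624) + (0.624)*(0.036) = 0.646464.
  denominator = (1)^2 + (0.624)^2 + (0.036)^2 = 1.390672.
  rho(1) = 0.646464 / 1.390672 = 0.4649.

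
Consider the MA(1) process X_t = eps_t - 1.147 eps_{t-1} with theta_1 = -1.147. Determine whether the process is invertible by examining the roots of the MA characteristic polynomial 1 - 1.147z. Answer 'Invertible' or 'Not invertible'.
\text{Not invertible}

The MA(q) characteristic polynomial is P(z) = 1 - 1.147z.
Invertibility requires all roots to lie outside the unit circle, i.e. |z| > 1 for every root.
This is linear in z: 1 + (-1.147) z = 0  =>  z = -1/(-1.147) = 0.87184,  |z| = 0.87184.
Moduli of all roots: 0.8718.
All moduli strictly greater than 1? No.
Verdict: Not invertible.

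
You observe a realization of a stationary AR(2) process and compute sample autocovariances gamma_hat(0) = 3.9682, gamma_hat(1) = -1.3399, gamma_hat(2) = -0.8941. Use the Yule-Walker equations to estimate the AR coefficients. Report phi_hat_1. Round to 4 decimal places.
\hat\phi_{1} = -0.4670

The Yule-Walker equations for an AR(p) process read, in matrix form,
  Gamma_p phi = r_p,   with   (Gamma_p)_{ij} = gamma(|i - j|),
                       (r_p)_i = gamma(i),   i,j = 1..p.
Substitute the sample gammas (Toeplitz matrix and right-hand side of size 2):
  Gamma_p = [[3.9682, -1.3399], [-1.3399, 3.9682]]
  r_p     = [-1.3399, -0.8941]
Written out:
  3.9682 phi_1 - 1.3399 phi_2 = -1.3399
  -1.3399 phi_1 + 3.9682 phi_2 = -0.8941
Solve by Cramer's rule:
  det = gamma(0)^2 - gamma(1)^2 = (3.9682)^2 - (-1.3399)^2 = 15.74661124 - 1.79533201 = 13.95127923
  phi_hat_1 = [gamma(1) gamma(0) - gamma(1) gamma(2)] / det = [(-1.3399)(3.9682) - (-1.3399)(-0.8941)] / 13.95127923 = -6.51499577 / 13.95127923 = -0.467
  phi_hat_2 = [gamma(0) gamma(2) - gamma(1)^2] / det = [(3.9682)(-0.8941) - (-1.3399)^2] / 13.95127923 = -5.34329963 / 13.95127923 = -0.383
So phi_hat = [-0.4670, -0.3830].
Therefore phi_hat_1 = -0.4670.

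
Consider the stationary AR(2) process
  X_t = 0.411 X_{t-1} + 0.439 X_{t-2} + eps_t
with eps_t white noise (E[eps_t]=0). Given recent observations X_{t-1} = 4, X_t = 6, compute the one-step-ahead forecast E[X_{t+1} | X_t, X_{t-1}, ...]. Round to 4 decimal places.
E[X_{t+1} \mid \mathcal F_t] = 4.2220

For an AR(p) model X_t = c + sum_i phi_i X_{t-i} + eps_t, the
one-step-ahead conditional mean is
  E[X_{t+1} | X_t, ...] = c + sum_i phi_i X_{t+1-i}.
Substitute known values:
  E[X_{t+1} | ...] = (0.411) * (6) + (0.439) * (4)
                   = 4.2220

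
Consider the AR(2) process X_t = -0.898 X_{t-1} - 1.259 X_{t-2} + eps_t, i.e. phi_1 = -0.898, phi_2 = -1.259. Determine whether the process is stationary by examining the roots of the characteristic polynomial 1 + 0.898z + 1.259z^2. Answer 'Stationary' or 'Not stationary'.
\text{Not stationary}

The AR(p) characteristic polynomial is P(z) = 1 + 0.898z + 1.259z^2.
Stationarity requires all roots to lie outside the unit circle, i.e. |z| > 1 for every root.
Set 1 + (0.898) z + (1.259) z^2 = 0, i.e. a z^2 + b z + c = 0 with a = 1.259, b = 0.898, c = 1.
Discriminant D = b^2 - 4ac = (0.898)^2 - 4*(1.259)*1 = 0.806404 - (5.036) = -4.229596.
D < 0, so the roots are the complex-conjugate pair z = (-b +/- i sqrt(-D)) / (2a) = -0.3566 +/- 0.8168i.
For a conjugate pair |z|^2 = z * conj(z) = (product of roots) = c/a = 1/(1.259) = 0.794281, so |z| = sqrt(0.794281) = 0.8912 for both roots.
Moduli of all roots: 0.8912, 0.8912.
All moduli strictly greater than 1? No.
Verdict: Not stationary.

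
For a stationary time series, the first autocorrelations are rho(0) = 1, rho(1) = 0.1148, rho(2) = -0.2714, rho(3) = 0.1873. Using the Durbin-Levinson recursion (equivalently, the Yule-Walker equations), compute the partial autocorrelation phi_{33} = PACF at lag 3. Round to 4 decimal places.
\phi_{33} = 0.2880

The PACF at lag k is phi_{kk}, the last component of the solution
to the Yule-Walker system G_k phi = r_k where
  (G_k)_{ij} = rho(|i - j|), (r_k)_i = rho(i), i,j = 1..k.
Equivalently, Durbin-Levinson gives phi_{kk} iteratively:
  phi_{11} = rho(1)
  phi_{kk} = [rho(k) - sum_{j=1..k-1} phi_{k-1,j} rho(k-j)]
            / [1 - sum_{j=1..k-1} phi_{k-1,j} rho(j)],
  phi_{k,j} = phi_{k-1,j} - phi_{kk} phi_{k-1,k-j},  j = 1..k-1.
Step k = 1:
  phi_11 = rho(1) = 0.1148.
Step k = 2:
  phi_22 = [rho(2) - phi_11 rho(1)] / [1 - phi_11 rho(1)] = [-0.2714 - (0.1148)(0.1148)] / [1 - (0.1148)(0.1148)]
         = -0.28457904 / 0.98682096 = -0.28838.
  Update: phi_21 = phi_11 - phi_22 phi_11 = 0.1148 - (-0.28838)(0.1148) = 0.147906.
Step k = 3:
  phi_33 = [rho(3) - phi_21 rho(2) - phi_22 rho(1)] / [1 - phi_21 rho(1) - phi_22 rho(2)]
    numerator   = 0.1873 - (0.147906)(-0.2714) - (-0.28838)(0.1148) = 0.26054766
    denominator = 1 - (0.147906)(0.1148) - (-0.28838)(-0.2714) = 0.90475417
  phi_33 = 0.26054766 / 0.90475417 = 0.288.
Therefore phi_{33} = 0.2880.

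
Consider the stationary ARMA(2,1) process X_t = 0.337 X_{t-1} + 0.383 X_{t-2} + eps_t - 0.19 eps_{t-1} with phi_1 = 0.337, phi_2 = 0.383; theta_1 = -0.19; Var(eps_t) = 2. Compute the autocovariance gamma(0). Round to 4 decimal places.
\gamma(0) = 2.7676

Multiply the model equation by X_{t-k} and take expectations. With theta_0 = psi_0 = 1 and psi_j the MA(infinity) weights, this gives
  gamma(k) - sum_i phi_i gamma(k-i) = c_k,
  c_k = sigma^2 * sum_{j=k..q} theta_j psi_{j-k}   (c_k = 0 for k > q),
using gamma(-m) = gamma(m).
psi-weights needed (psi_j = theta_j + sum_i phi_i psi_{j-i}):
  psi_1 = theta_1 + phi_1 = -0.19 + (0.337) = 0.147
Right-hand sides:
  c_0 = sigma^2 (1 + theta_1 psi_1) = 2 * (1 + (-0.19)(0.147)) = 2 * 0.97207 = 1.94414
  c_1 = sigma^2 theta_1 = 2 * (-0.19) = -0.38
  c_2 = 0
Equations for k = 0, 1, 2 (AR order 2, c_2 = 0):
  (E0) gamma(0) = phi_1 gamma(1) + phi_2 gamma(2) + c_0
  (E1) gamma(1) = phi_1 gamma(0) + phi_2 gamma(1) + c_1
  (E2) gamma(2) = phi_1 gamma(1) + phi_2 gamma(0)
From (E1): gamma(1) = A gamma(0) + B with
  A = phi_1 / (1 - phi_2) = 0.337 / 0.617 = 0.546191,   B = c_1 / (1 - phi_2) = -0.38 / 0.617 = -0.615883.
Insert (E2) into (E0): gamma(0) (1 - phi_2^2) = phi_1 (1 + phi_2) gamma(1) + c_0.
  phi_1 (1 + phi_2) = (0.337)(1.383) = 0.466071,   1 - phi_2^2 = 0.853311.
Replace gamma(1) by A gamma(0) + B and collect gamma(0):
  gamma(0) [0.853311 - (0.466071)(0.546191)] = (0.466071)(-0.615883) + 1.94414
  gamma(0) * 0.598747 = 1.657095
  gamma(0) = 1.657095 / 0.598747 = 2.767604.
Therefore gamma(0) = 2.7676 (to 4 decimal places).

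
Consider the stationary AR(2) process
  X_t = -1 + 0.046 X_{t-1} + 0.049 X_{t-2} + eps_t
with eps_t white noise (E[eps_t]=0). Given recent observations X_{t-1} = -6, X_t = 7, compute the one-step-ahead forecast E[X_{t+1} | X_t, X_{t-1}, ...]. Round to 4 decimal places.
E[X_{t+1} \mid \mathcal F_t] = -0.9720

For an AR(p) model X_t = c + sum_i phi_i X_{t-i} + eps_t, the
one-step-ahead conditional mean is
  E[X_{t+1} | X_t, ...] = c + sum_i phi_i X_{t+1-i}.
Substitute known values:
  E[X_{t+1} | ...] = -1 + (0.046) * (7) + (0.049) * (-6)
                   = -0.9720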